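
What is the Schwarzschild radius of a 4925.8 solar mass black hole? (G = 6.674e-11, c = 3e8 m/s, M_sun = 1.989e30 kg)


M = 4925.8 * 1.989e30 kg = 9.7974162e+33 kg. rs = 2GM/c^2 = 2 * 6.674e-11 * 9.7974162e+33 / (3e8)^2 = 1.453e+07

1.453e+07 m


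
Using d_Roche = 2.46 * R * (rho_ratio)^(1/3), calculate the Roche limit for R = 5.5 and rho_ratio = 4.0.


d_Roche = 2.46 * 5.5 * 4.0^(1/3) = 21.4775

21.4775


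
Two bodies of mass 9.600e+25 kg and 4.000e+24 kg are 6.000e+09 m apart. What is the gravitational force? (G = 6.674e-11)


F = G*m1*m2/r^2 = 6.674e-11 * 9.600e+25 * 4.000e+24 / (6.000e+09)^2 = 6.674e-11 * 3.840e+50 / 3.600e+19 = 7.119e+20

7.119e+20 N


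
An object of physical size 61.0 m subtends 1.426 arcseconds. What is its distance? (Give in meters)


D = size / theta_rad, theta_rad = 1.426 * pi/(180*3600) = 6.913e-06, D = 8.823e+06

8.823e+06 m


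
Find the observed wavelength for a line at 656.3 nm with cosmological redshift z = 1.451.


lam_obs = lam_emit * (1 + z) = 656.3 * (1 + 1.451) = 1608.5913

1608.5913 nm


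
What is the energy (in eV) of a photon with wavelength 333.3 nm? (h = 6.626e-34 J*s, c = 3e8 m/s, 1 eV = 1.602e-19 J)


E = hc/lambda = 6.626e-34 * 3e8 / 3.333e-07 = 5.964e-19 J = 3.7228 eV

3.7228 eV


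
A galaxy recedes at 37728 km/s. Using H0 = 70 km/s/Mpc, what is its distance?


d = v / H0 = 37728 / 70 = 538.9714

538.9714 Mpc


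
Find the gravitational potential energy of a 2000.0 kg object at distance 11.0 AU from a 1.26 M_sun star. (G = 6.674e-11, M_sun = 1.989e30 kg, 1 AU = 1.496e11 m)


M = 1.26 * 1.989e30 kg = 2.50614e+30 kg; r = 11.0 AU * 1.496e11 m/AU = 1.6456e+12 m. U = -GM*m/r = -(6.674e-11 * 2.50614e+30 * 2000.0) / 1.6456e+12 = -2.033e+11

-2.033e+11 J


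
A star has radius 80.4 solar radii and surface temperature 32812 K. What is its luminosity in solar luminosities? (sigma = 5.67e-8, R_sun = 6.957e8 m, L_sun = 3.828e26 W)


R = 80.4 * 6.957e8 m = 5.593428e+10 m. L = 4*pi*R^2*sigma*T^4 = 4*pi*(5.593428e+10)^2 * 5.67e-8 * 32812^4 = 2.583924612e+33 W. L/L_sun = 2.583924612e+33 / 3.828e26 = 6.750e+06

6.750e+06 L_sun


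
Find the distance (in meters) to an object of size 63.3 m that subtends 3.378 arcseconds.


D = size / theta_rad, theta_rad = 3.378 * pi/(180*3600) = 1.638e-05, D = 3.865e+06

3.865e+06 m


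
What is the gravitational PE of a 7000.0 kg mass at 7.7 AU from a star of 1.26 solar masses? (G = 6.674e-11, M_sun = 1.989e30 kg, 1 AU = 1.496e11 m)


M = 1.26 * 1.989e30 kg = 2.50614e+30 kg; r = 7.7 AU * 1.496e11 m/AU = 1.15192e+12 m. U = -GM*m/r = -(6.674e-11 * 2.50614e+30 * 7000.0) / 1.15192e+12 = -1.016e+12

-1.016e+12 J


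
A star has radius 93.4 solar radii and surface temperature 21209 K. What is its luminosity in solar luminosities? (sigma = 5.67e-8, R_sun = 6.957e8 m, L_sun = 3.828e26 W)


R = 93.4 * 6.957e8 m = 6.497838e+10 m. L = 4*pi*R^2*sigma*T^4 = 4*pi*(6.497838e+10)^2 * 5.67e-8 * 21209^4 = 6.087114213e+32 W. L/L_sun = 6.087114213e+32 / 3.828e26 = 1.590e+06

1.590e+06 L_sun


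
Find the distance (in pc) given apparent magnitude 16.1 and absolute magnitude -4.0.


d = 10^((m - M + 5)/5) = 10^((16.1 - -4.0 + 5)/5) = 104712.8548

104712.8548 pc


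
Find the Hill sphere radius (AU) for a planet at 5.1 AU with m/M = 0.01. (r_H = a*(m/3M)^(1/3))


r_H = a * (m/3M)^(1/3) = 5.1 * (0.01/3)^(1/3) = 0.7618

0.7618 AU


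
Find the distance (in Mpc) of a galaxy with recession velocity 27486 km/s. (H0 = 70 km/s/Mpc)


d = v / H0 = 27486 / 70 = 392.6571

392.6571 Mpc


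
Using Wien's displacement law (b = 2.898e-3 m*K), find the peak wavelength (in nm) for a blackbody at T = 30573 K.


lam_max = b / T = 2.898e-3 / 30573 = 9.479e-08 m = 94.7895 nm

94.7895 nm


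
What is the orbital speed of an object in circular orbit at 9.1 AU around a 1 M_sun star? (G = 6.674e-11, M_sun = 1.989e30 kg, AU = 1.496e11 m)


v = sqrt(GM/r) = sqrt(6.674e-11 * 1.989e+30 / 1.361e+12) = 9874.702

9874.702 m/s


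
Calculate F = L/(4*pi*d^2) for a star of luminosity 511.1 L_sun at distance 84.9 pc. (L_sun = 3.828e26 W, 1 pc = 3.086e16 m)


F = L / (4*pi*d^2) = 1.956e+29 / (4*pi*(2.620e+18)^2) = 2.268e-09

2.268e-09 W/m^2


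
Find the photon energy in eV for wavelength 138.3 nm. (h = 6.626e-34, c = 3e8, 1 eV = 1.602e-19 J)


E = hc/lambda = 6.626e-34 * 3e8 / 1.383e-07 = 1.437e-18 J = 8.972 eV

8.972 eV


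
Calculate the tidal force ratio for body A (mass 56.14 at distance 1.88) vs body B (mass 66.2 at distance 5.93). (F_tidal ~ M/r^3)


Ratio = (M1/r1^3) / (M2/r2^3) = (56.14/1.88^3) / (66.2/5.93^3) = 26.6137

26.6137


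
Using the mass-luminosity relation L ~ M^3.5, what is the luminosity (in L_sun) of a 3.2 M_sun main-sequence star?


L/L_sun = (M/M_sun)^3.5 = 3.2^3.5 = 58.6172

58.6172 L_sun


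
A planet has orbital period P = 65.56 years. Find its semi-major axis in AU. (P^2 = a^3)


a = P^(2/3) = 65.56^(2/3) = 16.259

16.259 AU


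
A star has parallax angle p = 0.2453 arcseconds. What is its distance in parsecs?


d = 1/p = 1/0.2453 = 4.0766

4.0766 pc


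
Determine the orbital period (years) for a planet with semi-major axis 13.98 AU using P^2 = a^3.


P = a^(3/2) = 13.98^1.5 = 52.271

52.271 years


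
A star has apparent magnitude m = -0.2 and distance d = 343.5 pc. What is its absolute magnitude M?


M = m - 5*log10(d) + 5 = -0.2 - 5*log10(343.5) + 5 = -7.8796

-7.8796


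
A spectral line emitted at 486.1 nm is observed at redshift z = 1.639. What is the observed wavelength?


lam_obs = lam_emit * (1 + z) = 486.1 * (1 + 1.639) = 1282.8179

1282.8179 nm


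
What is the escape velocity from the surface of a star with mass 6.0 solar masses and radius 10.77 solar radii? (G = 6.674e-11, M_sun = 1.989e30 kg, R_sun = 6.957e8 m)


M = 6.0 * 1.989e30 kg = 1.1934e+31 kg; R = 10.77 * 6.957e8 m = 7.492689e+09 m. v_esc = sqrt(2GM/R) = sqrt(2 * 6.674e-11 * 1.1934e+31 / 7.492689e+09) = 461086.3467

461086.3467 m/s


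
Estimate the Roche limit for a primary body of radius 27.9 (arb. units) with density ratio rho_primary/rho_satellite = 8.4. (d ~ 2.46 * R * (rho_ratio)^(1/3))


d_Roche = 2.46 * 27.9 * 8.4^(1/3) = 139.5187

139.5187


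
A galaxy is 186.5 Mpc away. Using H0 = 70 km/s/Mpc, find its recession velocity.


v = H0 * d = 70 * 186.5 = 13055.0

13055.0 km/s


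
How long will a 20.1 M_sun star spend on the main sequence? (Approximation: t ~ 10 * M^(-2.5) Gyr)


t = 10 * M^(-2.5) = 10 * 20.1^(-2.5) = 0.0055

0.0055 Gyr


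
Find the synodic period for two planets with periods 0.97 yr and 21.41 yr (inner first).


1/P_syn = |1/P1 - 1/P2| = |1/0.97 - 1/21.41| => P_syn = 1.016

1.016 years


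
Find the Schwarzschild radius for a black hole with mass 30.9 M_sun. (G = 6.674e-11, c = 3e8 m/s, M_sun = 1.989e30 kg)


M = 30.9 * 1.989e30 kg = 6.14601e+31 kg. rs = 2GM/c^2 = 2 * 6.674e-11 * 6.14601e+31 / (3e8)^2 = 91152.1572

91152.1572 m


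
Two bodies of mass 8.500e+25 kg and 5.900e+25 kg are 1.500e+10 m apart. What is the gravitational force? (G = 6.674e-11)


F = G*m1*m2/r^2 = 6.674e-11 * 8.500e+25 * 5.900e+25 / (1.500e+10)^2 = 6.674e-11 * 5.015e+51 / 2.250e+20 = 1.488e+21

1.488e+21 N


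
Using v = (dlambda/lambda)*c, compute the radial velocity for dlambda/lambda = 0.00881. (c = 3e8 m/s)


v = (dlambda/lambda) * c = 0.00881 * 3e8 = 2.643e+06

2.643e+06 m/s


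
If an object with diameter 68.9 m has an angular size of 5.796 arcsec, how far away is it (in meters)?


D = size / theta_rad, theta_rad = 5.796 * pi/(180*3600) = 2.810e-05, D = 2.452e+06

2.452e+06 m


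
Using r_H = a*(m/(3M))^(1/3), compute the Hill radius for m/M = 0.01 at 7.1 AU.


r_H = a * (m/3M)^(1/3) = 7.1 * (0.01/3)^(1/3) = 1.0606

1.0606 AU


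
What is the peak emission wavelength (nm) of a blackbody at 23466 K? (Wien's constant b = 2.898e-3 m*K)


lam_max = b / T = 2.898e-3 / 23466 = 1.235e-07 m = 123.4978 nm

123.4978 nm


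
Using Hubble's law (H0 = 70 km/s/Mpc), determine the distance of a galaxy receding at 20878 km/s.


d = v / H0 = 20878 / 70 = 298.2571

298.2571 Mpc


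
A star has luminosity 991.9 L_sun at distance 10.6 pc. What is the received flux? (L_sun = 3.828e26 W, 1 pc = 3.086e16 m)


F = L / (4*pi*d^2) = 3.797e+29 / (4*pi*(3.271e+17)^2) = 2.824e-07

2.824e-07 W/m^2


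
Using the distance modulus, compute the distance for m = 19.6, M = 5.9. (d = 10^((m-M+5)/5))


d = 10^((m - M + 5)/5) = 10^((19.6 - 5.9 + 5)/5) = 5495.4087

5495.4087 pc


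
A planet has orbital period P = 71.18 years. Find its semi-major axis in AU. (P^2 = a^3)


a = P^(2/3) = 71.18^(2/3) = 17.1753

17.1753 AU


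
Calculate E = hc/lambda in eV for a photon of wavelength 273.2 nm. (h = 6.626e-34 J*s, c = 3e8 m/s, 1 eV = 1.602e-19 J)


E = hc/lambda = 6.626e-34 * 3e8 / 2.732e-07 = 7.276e-19 J = 4.5418 eV

4.5418 eV


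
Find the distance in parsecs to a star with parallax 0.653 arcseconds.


d = 1/p = 1/0.653 = 1.5314

1.5314 pc


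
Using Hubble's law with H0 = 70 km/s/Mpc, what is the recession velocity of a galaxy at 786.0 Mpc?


v = H0 * d = 70 * 786.0 = 55020.0

55020.0 km/s


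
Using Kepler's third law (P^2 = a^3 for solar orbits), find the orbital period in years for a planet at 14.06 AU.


P = a^(3/2) = 14.06^1.5 = 52.7203

52.7203 years


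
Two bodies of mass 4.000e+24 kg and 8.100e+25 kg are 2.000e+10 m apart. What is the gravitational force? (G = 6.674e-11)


F = G*m1*m2/r^2 = 6.674e-11 * 4.000e+24 * 8.100e+25 / (2.000e+10)^2 = 6.674e-11 * 3.240e+50 / 4.000e+20 = 5.406e+19

5.406e+19 N


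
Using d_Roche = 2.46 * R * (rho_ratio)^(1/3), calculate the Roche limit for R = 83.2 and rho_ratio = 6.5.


d_Roche = 2.46 * 83.2 * 6.5^(1/3) = 381.9703

381.9703


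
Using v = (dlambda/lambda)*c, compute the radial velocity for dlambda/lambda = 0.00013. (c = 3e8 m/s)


v = (dlambda/lambda) * c = 0.00013 * 3e8 = 39000.0

39000.0 m/s


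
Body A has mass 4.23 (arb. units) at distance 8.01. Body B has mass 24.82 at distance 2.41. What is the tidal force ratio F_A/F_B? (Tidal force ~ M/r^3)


Ratio = (M1/r1^3) / (M2/r2^3) = (4.23/8.01^3) / (24.82/2.41^3) = 0.0046

0.0046


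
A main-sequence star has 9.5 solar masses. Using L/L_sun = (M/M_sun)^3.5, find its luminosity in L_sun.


L/L_sun = (M/M_sun)^3.5 = 9.5^3.5 = 2642.6072

2642.6072 L_sun


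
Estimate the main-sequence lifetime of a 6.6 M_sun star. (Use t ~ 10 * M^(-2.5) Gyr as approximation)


t = 10 * M^(-2.5) = 10 * 6.6^(-2.5) = 0.0894

0.0894 Gyr


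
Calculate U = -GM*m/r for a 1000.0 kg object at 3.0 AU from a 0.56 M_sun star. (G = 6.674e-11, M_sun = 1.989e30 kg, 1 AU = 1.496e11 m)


M = 0.56 * 1.989e30 kg = 1.11384e+30 kg; r = 3.0 AU * 1.496e11 m/AU = 4.488e+11 m. U = -GM*m/r = -(6.674e-11 * 1.11384e+30 * 1000.0) / 4.488e+11 = -1.656e+11

-1.656e+11 J


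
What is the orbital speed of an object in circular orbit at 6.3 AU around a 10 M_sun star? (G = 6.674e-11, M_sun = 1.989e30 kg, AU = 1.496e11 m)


v = sqrt(GM/r) = sqrt(6.674e-11 * 1.989e+31 / 9.425e+11) = 37529.642

37529.642 m/s


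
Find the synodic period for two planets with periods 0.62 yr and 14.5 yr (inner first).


1/P_syn = |1/P1 - 1/P2| = |1/0.62 - 1/14.5| => P_syn = 0.6477

0.6477 years


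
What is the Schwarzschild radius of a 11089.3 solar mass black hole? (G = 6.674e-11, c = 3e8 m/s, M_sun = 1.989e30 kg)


M = 11089.3 * 1.989e30 kg = 2.20566177e+34 kg. rs = 2GM/c^2 = 2 * 6.674e-11 * 2.20566177e+34 / (3e8)^2 = 3.271e+07

3.271e+07 m


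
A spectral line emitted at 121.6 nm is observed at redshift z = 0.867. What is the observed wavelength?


lam_obs = lam_emit * (1 + z) = 121.6 * (1 + 0.867) = 227.0272

227.0272 nm


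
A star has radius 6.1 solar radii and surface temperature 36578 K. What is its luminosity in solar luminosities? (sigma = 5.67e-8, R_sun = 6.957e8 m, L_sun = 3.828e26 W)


R = 6.1 * 6.957e8 m = 4.24377e+09 m. L = 4*pi*R^2*sigma*T^4 = 4*pi*(4.24377e+09)^2 * 5.67e-8 * 36578^4 = 2.297081594e+31 W. L/L_sun = 2.297081594e+31 / 3.828e26 = 60007.3562

60007.3562 L_sun


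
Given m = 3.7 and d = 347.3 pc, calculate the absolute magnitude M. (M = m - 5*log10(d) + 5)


M = m - 5*log10(d) + 5 = 3.7 - 5*log10(347.3) + 5 = -4.0035

-4.0035


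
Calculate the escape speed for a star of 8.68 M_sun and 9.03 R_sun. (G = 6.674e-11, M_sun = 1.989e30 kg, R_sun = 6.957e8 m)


M = 8.68 * 1.989e30 kg = 1.726452e+31 kg; R = 9.03 * 6.957e8 m = 6.282171e+09 m. v_esc = sqrt(2GM/R) = sqrt(2 * 6.674e-11 * 1.726452e+31 / 6.282171e+09) = 605662.2092

605662.2092 m/s


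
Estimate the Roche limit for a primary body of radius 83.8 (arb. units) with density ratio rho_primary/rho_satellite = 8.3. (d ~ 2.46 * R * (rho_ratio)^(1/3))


d_Roche = 2.46 * 83.8 * 8.3^(1/3) = 417.3866

417.3866


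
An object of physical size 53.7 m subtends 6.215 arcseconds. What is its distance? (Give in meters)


D = size / theta_rad, theta_rad = 6.215 * pi/(180*3600) = 3.013e-05, D = 1.782e+06

1.782e+06 m


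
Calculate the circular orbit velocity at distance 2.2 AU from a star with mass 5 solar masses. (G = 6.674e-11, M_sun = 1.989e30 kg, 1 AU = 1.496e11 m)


v = sqrt(GM/r) = sqrt(6.674e-11 * 9.945e+30 / 3.291e+11) = 44907.4461

44907.4461 m/s


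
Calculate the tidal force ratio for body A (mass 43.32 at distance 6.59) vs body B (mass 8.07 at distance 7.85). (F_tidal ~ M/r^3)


Ratio = (M1/r1^3) / (M2/r2^3) = (43.32/6.59^3) / (8.07/7.85^3) = 9.0733

9.0733


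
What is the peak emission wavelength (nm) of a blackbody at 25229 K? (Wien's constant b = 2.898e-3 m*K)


lam_max = b / T = 2.898e-3 / 25229 = 1.149e-07 m = 114.8678 nm

114.8678 nm


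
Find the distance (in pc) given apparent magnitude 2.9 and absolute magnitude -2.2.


d = 10^((m - M + 5)/5) = 10^((2.9 - -2.2 + 5)/5) = 104.7129

104.7129 pc


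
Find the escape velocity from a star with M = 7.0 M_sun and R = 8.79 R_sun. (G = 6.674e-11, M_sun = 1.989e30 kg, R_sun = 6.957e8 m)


M = 7.0 * 1.989e30 kg = 1.3923e+31 kg; R = 8.79 * 6.957e8 m = 6.115203e+09 m. v_esc = sqrt(2GM/R) = sqrt(2 * 6.674e-11 * 1.3923e+31 / 6.115203e+09) = 551275.9817

551275.9817 m/s


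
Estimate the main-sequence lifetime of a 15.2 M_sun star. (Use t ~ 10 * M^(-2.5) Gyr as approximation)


t = 10 * M^(-2.5) = 10 * 15.2^(-2.5) = 0.0111

0.0111 Gyr


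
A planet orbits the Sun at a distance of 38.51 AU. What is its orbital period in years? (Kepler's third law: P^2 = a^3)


P = a^(3/2) = 38.51^1.5 = 238.9793

238.9793 years


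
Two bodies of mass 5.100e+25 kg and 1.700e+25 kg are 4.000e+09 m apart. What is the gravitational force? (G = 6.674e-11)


F = G*m1*m2/r^2 = 6.674e-11 * 5.100e+25 * 1.700e+25 / (4.000e+09)^2 = 6.674e-11 * 8.670e+50 / 1.600e+19 = 3.616e+21

3.616e+21 N


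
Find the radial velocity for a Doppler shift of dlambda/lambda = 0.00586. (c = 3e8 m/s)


v = (dlambda/lambda) * c = 0.00586 * 3e8 = 1.758e+06

1.758e+06 m/s


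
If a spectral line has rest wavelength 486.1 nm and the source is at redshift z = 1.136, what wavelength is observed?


lam_obs = lam_emit * (1 + z) = 486.1 * (1 + 1.136) = 1038.3096

1038.3096 nm


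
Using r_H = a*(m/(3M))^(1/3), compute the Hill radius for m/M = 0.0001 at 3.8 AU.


r_H = a * (m/3M)^(1/3) = 3.8 * (0.0001/3)^(1/3) = 0.1223

0.1223 AU


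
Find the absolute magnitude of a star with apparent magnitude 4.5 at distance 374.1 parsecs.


M = m - 5*log10(d) + 5 = 4.5 - 5*log10(374.1) + 5 = -3.3649

-3.3649


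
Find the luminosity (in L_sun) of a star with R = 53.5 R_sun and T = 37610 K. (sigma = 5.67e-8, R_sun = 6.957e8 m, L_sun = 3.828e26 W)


R = 53.5 * 6.957e8 m = 3.721995e+10 m. L = 4*pi*R^2*sigma*T^4 = 4*pi*(3.721995e+10)^2 * 5.67e-8 * 37610^4 = 1.974957832e+33 W. L/L_sun = 1.974957832e+33 / 3.828e26 = 5.159e+06

5.159e+06 L_sun


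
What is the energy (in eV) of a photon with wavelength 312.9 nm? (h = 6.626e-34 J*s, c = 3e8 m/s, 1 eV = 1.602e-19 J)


E = hc/lambda = 6.626e-34 * 3e8 / 3.129e-07 = 6.353e-19 J = 3.9656 eV

3.9656 eV


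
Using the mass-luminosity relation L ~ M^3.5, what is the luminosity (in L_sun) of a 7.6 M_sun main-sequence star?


L/L_sun = (M/M_sun)^3.5 = 7.6^3.5 = 1210.1733

1210.1733 L_sun


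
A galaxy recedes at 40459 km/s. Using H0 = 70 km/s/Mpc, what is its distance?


d = v / H0 = 40459 / 70 = 577.9857

577.9857 Mpc


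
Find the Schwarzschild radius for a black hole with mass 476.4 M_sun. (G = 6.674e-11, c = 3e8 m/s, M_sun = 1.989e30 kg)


M = 476.4 * 1.989e30 kg = 9.475596e+32 kg. rs = 2GM/c^2 = 2 * 6.674e-11 * 9.475596e+32 / (3e8)^2 = 1.405e+06

1.405e+06 m


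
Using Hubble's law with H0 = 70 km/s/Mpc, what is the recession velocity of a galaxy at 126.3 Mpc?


v = H0 * d = 70 * 126.3 = 8841.0

8841.0 km/s


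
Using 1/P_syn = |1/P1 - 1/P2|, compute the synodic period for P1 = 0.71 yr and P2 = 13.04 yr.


1/P_syn = |1/P1 - 1/P2| = |1/0.71 - 1/13.04| => P_syn = 0.7509

0.7509 years


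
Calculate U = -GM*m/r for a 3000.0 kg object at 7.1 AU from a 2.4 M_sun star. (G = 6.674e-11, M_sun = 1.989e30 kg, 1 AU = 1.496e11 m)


M = 2.4 * 1.989e30 kg = 4.7736e+30 kg; r = 7.1 AU * 1.496e11 m/AU = 1.06216e+12 m. U = -GM*m/r = -(6.674e-11 * 4.7736e+30 * 3000.0) / 1.06216e+12 = -8.998e+11

-8.998e+11 J


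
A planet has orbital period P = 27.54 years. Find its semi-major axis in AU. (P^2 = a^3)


a = P^(2/3) = 27.54^(2/3) = 9.1196

9.1196 AU


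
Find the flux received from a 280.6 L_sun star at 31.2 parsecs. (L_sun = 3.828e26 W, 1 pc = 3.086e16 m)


F = L / (4*pi*d^2) = 1.074e+29 / (4*pi*(9.628e+17)^2) = 9.220e-09

9.220e-09 W/m^2


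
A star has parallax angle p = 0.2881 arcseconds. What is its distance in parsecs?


d = 1/p = 1/0.2881 = 3.471

3.471 pc


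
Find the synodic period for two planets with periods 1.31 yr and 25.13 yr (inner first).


1/P_syn = |1/P1 - 1/P2| = |1/1.31 - 1/25.13| => P_syn = 1.382

1.382 years


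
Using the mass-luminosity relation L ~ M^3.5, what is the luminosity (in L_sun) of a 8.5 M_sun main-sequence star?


L/L_sun = (M/M_sun)^3.5 = 8.5^3.5 = 1790.4667

1790.4667 L_sun


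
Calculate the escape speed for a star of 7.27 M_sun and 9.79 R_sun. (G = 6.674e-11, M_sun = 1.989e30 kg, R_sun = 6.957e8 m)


M = 7.27 * 1.989e30 kg = 1.446003e+31 kg; R = 9.79 * 6.957e8 m = 6.810903e+09 m. v_esc = sqrt(2GM/R) = sqrt(2 * 6.674e-11 * 1.446003e+31 / 6.810903e+09) = 532341.5299

532341.5299 m/s


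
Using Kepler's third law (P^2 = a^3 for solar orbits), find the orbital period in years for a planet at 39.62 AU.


P = a^(3/2) = 39.62^1.5 = 249.3858

249.3858 years


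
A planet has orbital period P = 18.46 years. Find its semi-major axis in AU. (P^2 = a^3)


a = P^(2/3) = 18.46^(2/3) = 6.9848

6.9848 AU


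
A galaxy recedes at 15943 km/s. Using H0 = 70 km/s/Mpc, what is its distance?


d = v / H0 = 15943 / 70 = 227.7571

227.7571 Mpc


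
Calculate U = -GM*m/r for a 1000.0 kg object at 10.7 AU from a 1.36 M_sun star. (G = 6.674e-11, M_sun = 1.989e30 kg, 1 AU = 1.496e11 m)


M = 1.36 * 1.989e30 kg = 2.70504e+30 kg; r = 10.7 AU * 1.496e11 m/AU = 1.60072e+12 m. U = -GM*m/r = -(6.674e-11 * 2.70504e+30 * 1000.0) / 1.60072e+12 = -1.128e+11

-1.128e+11 J


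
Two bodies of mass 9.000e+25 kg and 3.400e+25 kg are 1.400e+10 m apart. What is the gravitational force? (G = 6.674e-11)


F = G*m1*m2/r^2 = 6.674e-11 * 9.000e+25 * 3.400e+25 / (1.400e+10)^2 = 6.674e-11 * 3.060e+51 / 1.960e+20 = 1.042e+21

1.042e+21 N


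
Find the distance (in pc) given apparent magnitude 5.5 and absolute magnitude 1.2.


d = 10^((m - M + 5)/5) = 10^((5.5 - 1.2 + 5)/5) = 72.4436

72.4436 pc


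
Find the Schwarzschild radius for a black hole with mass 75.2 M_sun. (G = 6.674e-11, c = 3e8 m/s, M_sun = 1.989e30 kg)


M = 75.2 * 1.989e30 kg = 1.495728e+32 kg. rs = 2GM/c^2 = 2 * 6.674e-11 * 1.495728e+32 / (3e8)^2 = 221833.0816

221833.0816 m


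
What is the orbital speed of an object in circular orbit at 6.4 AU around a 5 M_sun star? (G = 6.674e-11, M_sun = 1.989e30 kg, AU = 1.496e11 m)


v = sqrt(GM/r) = sqrt(6.674e-11 * 9.945e+30 / 9.574e+11) = 26329.3241

26329.3241 m/s


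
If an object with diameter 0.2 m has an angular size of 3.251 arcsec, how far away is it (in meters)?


D = size / theta_rad, theta_rad = 3.251 * pi/(180*3600) = 1.576e-05, D = 12689.3144

12689.3144 m


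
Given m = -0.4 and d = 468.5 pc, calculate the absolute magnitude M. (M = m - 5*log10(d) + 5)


M = m - 5*log10(d) + 5 = -0.4 - 5*log10(468.5) + 5 = -8.7535

-8.7535


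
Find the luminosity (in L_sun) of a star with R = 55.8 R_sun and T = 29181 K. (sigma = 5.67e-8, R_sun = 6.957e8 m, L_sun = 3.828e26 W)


R = 55.8 * 6.957e8 m = 3.882006e+10 m. L = 4*pi*R^2*sigma*T^4 = 4*pi*(3.882006e+10)^2 * 5.67e-8 * 29181^4 = 7.785849595e+32 W. L/L_sun = 7.785849595e+32 / 3.828e26 = 2.034e+06

2.034e+06 L_sun


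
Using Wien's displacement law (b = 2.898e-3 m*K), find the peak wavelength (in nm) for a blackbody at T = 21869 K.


lam_max = b / T = 2.898e-3 / 21869 = 1.325e-07 m = 132.5163 nm

132.5163 nm


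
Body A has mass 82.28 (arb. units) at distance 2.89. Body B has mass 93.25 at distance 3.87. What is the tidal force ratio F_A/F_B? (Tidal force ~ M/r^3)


Ratio = (M1/r1^3) / (M2/r2^3) = (82.28/2.89^3) / (93.25/3.87^3) = 2.1188

2.1188


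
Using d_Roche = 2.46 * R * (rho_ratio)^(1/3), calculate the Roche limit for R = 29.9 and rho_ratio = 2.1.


d_Roche = 2.46 * 29.9 * 2.1^(1/3) = 94.1917

94.1917


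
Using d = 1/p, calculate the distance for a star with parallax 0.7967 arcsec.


d = 1/p = 1/0.7967 = 1.2552

1.2552 pc


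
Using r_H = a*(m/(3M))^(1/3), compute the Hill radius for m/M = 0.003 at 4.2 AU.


r_H = a * (m/3M)^(1/3) = 4.2 * (0.003/3)^(1/3) = 0.42

0.42 AU


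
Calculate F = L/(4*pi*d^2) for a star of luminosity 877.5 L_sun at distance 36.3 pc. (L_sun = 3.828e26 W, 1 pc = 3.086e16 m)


F = L / (4*pi*d^2) = 3.359e+29 / (4*pi*(1.120e+18)^2) = 2.130e-08

2.130e-08 W/m^2


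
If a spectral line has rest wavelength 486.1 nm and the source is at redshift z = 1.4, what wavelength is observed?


lam_obs = lam_emit * (1 + z) = 486.1 * (1 + 1.4) = 1166.64

1166.64 nm


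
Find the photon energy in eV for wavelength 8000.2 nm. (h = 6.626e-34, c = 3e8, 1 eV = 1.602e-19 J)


E = hc/lambda = 6.626e-34 * 3e8 / 8.000e-06 = 2.485e-20 J = 0.1551 eV

0.1551 eV


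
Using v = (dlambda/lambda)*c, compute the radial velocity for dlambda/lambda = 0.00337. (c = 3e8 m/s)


v = (dlambda/lambda) * c = 0.00337 * 3e8 = 1.011e+06

1.011e+06 m/s


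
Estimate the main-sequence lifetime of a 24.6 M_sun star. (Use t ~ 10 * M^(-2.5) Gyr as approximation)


t = 10 * M^(-2.5) = 10 * 24.6^(-2.5) = 0.0033

0.0033 Gyr


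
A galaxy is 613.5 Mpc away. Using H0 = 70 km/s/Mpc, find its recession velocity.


v = H0 * d = 70 * 613.5 = 42945.0

42945.0 km/s


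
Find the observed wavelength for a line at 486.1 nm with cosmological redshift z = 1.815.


lam_obs = lam_emit * (1 + z) = 486.1 * (1 + 1.815) = 1368.3715

1368.3715 nm


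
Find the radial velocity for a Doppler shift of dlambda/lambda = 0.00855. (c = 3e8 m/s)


v = (dlambda/lambda) * c = 0.00855 * 3e8 = 2.565e+06

2.565e+06 m/s


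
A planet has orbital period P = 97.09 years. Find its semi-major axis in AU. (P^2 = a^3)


a = P^(2/3) = 97.09^(2/3) = 21.1243

21.1243 AU


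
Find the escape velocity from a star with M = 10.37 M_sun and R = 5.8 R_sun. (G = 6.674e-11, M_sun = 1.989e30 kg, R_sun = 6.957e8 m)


M = 10.37 * 1.989e30 kg = 2.062593e+31 kg; R = 5.8 * 6.957e8 m = 4.03506e+09 m. v_esc = sqrt(2GM/R) = sqrt(2 * 6.674e-11 * 2.062593e+31 / 4.03506e+09) = 826018.6829

826018.6829 m/s


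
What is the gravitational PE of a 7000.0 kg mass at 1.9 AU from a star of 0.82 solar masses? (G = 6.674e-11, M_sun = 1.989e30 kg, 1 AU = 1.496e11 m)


M = 0.82 * 1.989e30 kg = 1.63098e+30 kg; r = 1.9 AU * 1.496e11 m/AU = 2.8424e+11 m. U = -GM*m/r = -(6.674e-11 * 1.63098e+30 * 7000.0) / 2.8424e+11 = -2.681e+12

-2.681e+12 J


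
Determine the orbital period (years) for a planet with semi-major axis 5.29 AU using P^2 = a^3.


P = a^(3/2) = 5.29^1.5 = 12.167

12.167 years


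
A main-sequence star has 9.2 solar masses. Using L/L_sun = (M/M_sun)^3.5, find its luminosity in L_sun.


L/L_sun = (M/M_sun)^3.5 = 9.2^3.5 = 2361.8776

2361.8776 L_sun


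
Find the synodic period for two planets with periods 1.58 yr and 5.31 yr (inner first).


1/P_syn = |1/P1 - 1/P2| = |1/1.58 - 1/5.31| => P_syn = 2.2493

2.2493 years


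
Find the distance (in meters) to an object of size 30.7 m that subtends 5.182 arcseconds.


D = size / theta_rad, theta_rad = 5.182 * pi/(180*3600) = 2.512e-05, D = 1.222e+06

1.222e+06 m


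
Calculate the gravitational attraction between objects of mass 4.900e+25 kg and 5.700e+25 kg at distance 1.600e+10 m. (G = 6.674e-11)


F = G*m1*m2/r^2 = 6.674e-11 * 4.900e+25 * 5.700e+25 / (1.600e+10)^2 = 6.674e-11 * 2.793e+51 / 2.560e+20 = 7.281e+20

7.281e+20 N


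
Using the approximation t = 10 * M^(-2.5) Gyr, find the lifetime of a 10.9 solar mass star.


t = 10 * M^(-2.5) = 10 * 10.9^(-2.5) = 0.0255

0.0255 Gyr


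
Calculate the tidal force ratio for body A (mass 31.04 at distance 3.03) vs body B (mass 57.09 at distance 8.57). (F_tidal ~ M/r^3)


Ratio = (M1/r1^3) / (M2/r2^3) = (31.04/3.03^3) / (57.09/8.57^3) = 12.302

12.302


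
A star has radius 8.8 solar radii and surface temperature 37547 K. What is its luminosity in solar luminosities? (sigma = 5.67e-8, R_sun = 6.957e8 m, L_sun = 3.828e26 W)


R = 8.8 * 6.957e8 m = 6.12216e+09 m. L = 4*pi*R^2*sigma*T^4 = 4*pi*(6.12216e+09)^2 * 5.67e-8 * 37547^4 = 5.307661829e+31 W. L/L_sun = 5.307661829e+31 / 3.828e26 = 138653.6528

138653.6528 L_sun


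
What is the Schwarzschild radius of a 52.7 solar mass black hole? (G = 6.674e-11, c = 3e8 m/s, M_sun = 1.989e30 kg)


M = 52.7 * 1.989e30 kg = 1.048203e+32 kg. rs = 2GM/c^2 = 2 * 6.674e-11 * 1.048203e+32 / (3e8)^2 = 155460.1516

155460.1516 m


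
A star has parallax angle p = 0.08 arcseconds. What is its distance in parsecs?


d = 1/p = 1/0.08 = 12.5

12.5 pc


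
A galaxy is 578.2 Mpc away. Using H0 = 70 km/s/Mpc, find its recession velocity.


v = H0 * d = 70 * 578.2 = 40474.0

40474.0 km/s


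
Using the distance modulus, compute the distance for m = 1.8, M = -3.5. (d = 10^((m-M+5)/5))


d = 10^((m - M + 5)/5) = 10^((1.8 - -3.5 + 5)/5) = 114.8154

114.8154 pc


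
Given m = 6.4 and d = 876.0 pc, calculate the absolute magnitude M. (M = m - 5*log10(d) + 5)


M = m - 5*log10(d) + 5 = 6.4 - 5*log10(876.0) + 5 = -3.3125

-3.3125


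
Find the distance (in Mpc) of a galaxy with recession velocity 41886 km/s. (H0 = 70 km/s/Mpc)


d = v / H0 = 41886 / 70 = 598.3714

598.3714 Mpc


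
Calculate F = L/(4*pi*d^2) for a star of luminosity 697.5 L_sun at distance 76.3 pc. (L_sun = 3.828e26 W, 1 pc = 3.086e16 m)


F = L / (4*pi*d^2) = 2.670e+29 / (4*pi*(2.355e+18)^2) = 3.832e-09

3.832e-09 W/m^2


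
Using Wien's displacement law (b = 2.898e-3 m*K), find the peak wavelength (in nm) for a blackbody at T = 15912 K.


lam_max = b / T = 2.898e-3 / 15912 = 1.821e-07 m = 182.1267 nm

182.1267 nm


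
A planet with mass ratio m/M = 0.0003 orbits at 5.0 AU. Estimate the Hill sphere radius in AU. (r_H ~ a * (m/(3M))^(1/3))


r_H = a * (m/3M)^(1/3) = 5.0 * (0.0003/3)^(1/3) = 0.2321

0.2321 AU


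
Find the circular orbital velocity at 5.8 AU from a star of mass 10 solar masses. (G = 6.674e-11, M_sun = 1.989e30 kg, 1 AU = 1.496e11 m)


v = sqrt(GM/r) = sqrt(6.674e-11 * 1.989e+31 / 8.677e+11) = 39113.862

39113.862 m/s


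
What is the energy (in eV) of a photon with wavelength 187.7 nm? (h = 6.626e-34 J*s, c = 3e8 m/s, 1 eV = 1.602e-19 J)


E = hc/lambda = 6.626e-34 * 3e8 / 1.877e-07 = 1.059e-18 J = 6.6107 eV

6.6107 eV


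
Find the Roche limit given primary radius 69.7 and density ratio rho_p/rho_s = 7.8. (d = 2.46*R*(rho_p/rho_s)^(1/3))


d_Roche = 2.46 * 69.7 * 7.8^(1/3) = 340.0421

340.0421


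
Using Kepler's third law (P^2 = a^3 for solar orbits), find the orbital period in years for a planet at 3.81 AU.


P = a^(3/2) = 3.81^1.5 = 7.4368

7.4368 years


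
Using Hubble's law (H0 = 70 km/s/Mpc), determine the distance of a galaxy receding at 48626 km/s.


d = v / H0 = 48626 / 70 = 694.6571

694.6571 Mpc


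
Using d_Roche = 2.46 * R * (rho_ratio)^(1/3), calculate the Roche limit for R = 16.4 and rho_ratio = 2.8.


d_Roche = 2.46 * 16.4 * 2.8^(1/3) = 56.8632

56.8632


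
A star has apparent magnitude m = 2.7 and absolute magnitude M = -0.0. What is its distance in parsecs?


d = 10^((m - M + 5)/5) = 10^((2.7 - -0.0 + 5)/5) = 34.6737

34.6737 pc


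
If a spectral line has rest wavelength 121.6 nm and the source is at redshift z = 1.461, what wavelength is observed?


lam_obs = lam_emit * (1 + z) = 121.6 * (1 + 1.461) = 299.2576

299.2576 nm


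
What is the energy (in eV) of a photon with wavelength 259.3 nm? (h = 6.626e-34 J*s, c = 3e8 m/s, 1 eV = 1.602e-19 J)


E = hc/lambda = 6.626e-34 * 3e8 / 2.593e-07 = 7.666e-19 J = 4.7853 eV

4.7853 eV


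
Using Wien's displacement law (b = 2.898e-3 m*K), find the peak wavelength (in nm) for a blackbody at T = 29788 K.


lam_max = b / T = 2.898e-3 / 29788 = 9.729e-08 m = 97.2875 nm

97.2875 nm


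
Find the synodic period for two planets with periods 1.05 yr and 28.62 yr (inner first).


1/P_syn = |1/P1 - 1/P2| = |1/1.05 - 1/28.62| => P_syn = 1.09

1.09 years


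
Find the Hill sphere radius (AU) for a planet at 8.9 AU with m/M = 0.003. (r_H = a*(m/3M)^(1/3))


r_H = a * (m/3M)^(1/3) = 8.9 * (0.003/3)^(1/3) = 0.89

0.89 AU


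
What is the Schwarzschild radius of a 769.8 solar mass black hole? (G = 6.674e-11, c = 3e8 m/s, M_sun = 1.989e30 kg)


M = 769.8 * 1.989e30 kg = 1.5311322e+33 kg. rs = 2GM/c^2 = 2 * 6.674e-11 * 1.5311322e+33 / (3e8)^2 = 2.271e+06

2.271e+06 m


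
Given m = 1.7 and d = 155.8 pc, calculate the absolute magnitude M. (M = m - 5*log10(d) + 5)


M = m - 5*log10(d) + 5 = 1.7 - 5*log10(155.8) + 5 = -4.2628

-4.2628


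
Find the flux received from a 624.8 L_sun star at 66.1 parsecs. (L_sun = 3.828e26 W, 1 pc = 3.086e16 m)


F = L / (4*pi*d^2) = 2.392e+29 / (4*pi*(2.040e+18)^2) = 4.574e-09

4.574e-09 W/m^2


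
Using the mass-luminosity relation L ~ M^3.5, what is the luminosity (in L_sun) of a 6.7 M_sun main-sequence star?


L/L_sun = (M/M_sun)^3.5 = 6.7^3.5 = 778.5057

778.5057 L_sun


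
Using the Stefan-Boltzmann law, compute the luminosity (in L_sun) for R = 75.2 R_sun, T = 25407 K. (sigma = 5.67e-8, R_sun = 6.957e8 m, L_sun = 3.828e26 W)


R = 75.2 * 6.957e8 m = 5.231664e+10 m. L = 4*pi*R^2*sigma*T^4 = 4*pi*(5.231664e+10)^2 * 5.67e-8 * 25407^4 = 8.12617482e+32 W. L/L_sun = 8.12617482e+32 / 3.828e26 = 2.123e+06

2.123e+06 L_sun


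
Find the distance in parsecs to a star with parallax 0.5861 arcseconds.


d = 1/p = 1/0.5861 = 1.7062

1.7062 pc


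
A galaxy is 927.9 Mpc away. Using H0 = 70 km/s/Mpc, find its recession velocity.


v = H0 * d = 70 * 927.9 = 64953.0

64953.0 km/s


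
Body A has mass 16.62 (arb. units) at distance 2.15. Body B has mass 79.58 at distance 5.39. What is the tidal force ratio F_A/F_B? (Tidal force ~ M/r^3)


Ratio = (M1/r1^3) / (M2/r2^3) = (16.62/2.15^3) / (79.58/5.39^3) = 3.2906

3.2906


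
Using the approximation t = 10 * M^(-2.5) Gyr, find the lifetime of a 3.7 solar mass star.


t = 10 * M^(-2.5) = 10 * 3.7^(-2.5) = 0.3797

0.3797 Gyr


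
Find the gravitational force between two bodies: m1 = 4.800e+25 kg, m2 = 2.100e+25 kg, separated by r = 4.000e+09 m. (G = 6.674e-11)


F = G*m1*m2/r^2 = 6.674e-11 * 4.800e+25 * 2.100e+25 / (4.000e+09)^2 = 6.674e-11 * 1.008e+51 / 1.600e+19 = 4.205e+21

4.205e+21 N


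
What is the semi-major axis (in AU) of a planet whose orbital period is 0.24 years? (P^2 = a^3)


a = P^(2/3) = 0.24^(2/3) = 0.3862

0.3862 AU


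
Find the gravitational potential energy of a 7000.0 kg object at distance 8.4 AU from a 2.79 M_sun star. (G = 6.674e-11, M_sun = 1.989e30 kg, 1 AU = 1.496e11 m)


M = 2.79 * 1.989e30 kg = 5.54931e+30 kg; r = 8.4 AU * 1.496e11 m/AU = 1.25664e+12 m. U = -GM*m/r = -(6.674e-11 * 5.54931e+30 * 7000.0) / 1.25664e+12 = -2.063e+12

-2.063e+12 J


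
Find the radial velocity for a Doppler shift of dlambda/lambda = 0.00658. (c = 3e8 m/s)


v = (dlambda/lambda) * c = 0.00658 * 3e8 = 1.974e+06

1.974e+06 m/s


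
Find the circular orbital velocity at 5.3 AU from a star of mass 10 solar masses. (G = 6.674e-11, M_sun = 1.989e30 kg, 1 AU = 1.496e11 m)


v = sqrt(GM/r) = sqrt(6.674e-11 * 1.989e+31 / 7.929e+11) = 40917.2805

40917.2805 m/s


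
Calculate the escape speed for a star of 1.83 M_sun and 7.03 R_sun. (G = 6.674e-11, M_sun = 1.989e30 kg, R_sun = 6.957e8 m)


M = 1.83 * 1.989e30 kg = 3.63987e+30 kg; R = 7.03 * 6.957e8 m = 4.890771e+09 m. v_esc = sqrt(2GM/R) = sqrt(2 * 6.674e-11 * 3.63987e+30 / 4.890771e+09) = 315182.6998

315182.6998 m/s


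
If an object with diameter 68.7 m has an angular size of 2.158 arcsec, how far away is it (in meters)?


D = size / theta_rad, theta_rad = 2.158 * pi/(180*3600) = 1.046e-05, D = 6.566e+06

6.566e+06 m


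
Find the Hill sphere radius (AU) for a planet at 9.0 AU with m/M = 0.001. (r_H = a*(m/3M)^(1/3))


r_H = a * (m/3M)^(1/3) = 9.0 * (0.001/3)^(1/3) = 0.624

0.624 AU


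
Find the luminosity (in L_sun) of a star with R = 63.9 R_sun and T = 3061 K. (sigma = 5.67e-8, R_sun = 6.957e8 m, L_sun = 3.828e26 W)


R = 63.9 * 6.957e8 m = 4.445523e+10 m. L = 4*pi*R^2*sigma*T^4 = 4*pi*(4.445523e+10)^2 * 5.67e-8 * 3061^4 = 1.23620918e+29 W. L/L_sun = 1.23620918e+29 / 3.828e26 = 322.9387

322.9387 L_sun


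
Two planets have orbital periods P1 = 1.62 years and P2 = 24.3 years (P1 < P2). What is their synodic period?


1/P_syn = |1/P1 - 1/P2| = |1/1.62 - 1/24.3| => P_syn = 1.7357

1.7357 years


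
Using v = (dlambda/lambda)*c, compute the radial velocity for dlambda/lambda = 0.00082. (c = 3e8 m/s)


v = (dlambda/lambda) * c = 0.00082 * 3e8 = 246000.0

246000.0 m/s


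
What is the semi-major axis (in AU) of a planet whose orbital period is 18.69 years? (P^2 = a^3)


a = P^(2/3) = 18.69^(2/3) = 7.0427

7.0427 AU


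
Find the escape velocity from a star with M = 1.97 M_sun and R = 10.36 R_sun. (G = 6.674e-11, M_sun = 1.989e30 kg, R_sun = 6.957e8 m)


M = 1.97 * 1.989e30 kg = 3.91833e+30 kg; R = 10.36 * 6.957e8 m = 7.207452e+09 m. v_esc = sqrt(2GM/R) = sqrt(2 * 6.674e-11 * 3.91833e+30 / 7.207452e+09) = 269381.4736

269381.4736 m/s


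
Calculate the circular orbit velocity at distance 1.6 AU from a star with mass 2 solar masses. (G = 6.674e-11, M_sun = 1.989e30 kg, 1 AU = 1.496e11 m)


v = sqrt(GM/r) = sqrt(6.674e-11 * 3.978e+30 / 2.394e+11) = 33304.2534

33304.2534 m/s


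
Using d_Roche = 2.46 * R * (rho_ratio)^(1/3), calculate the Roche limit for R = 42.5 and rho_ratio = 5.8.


d_Roche = 2.46 * 42.5 * 5.8^(1/3) = 187.8452

187.8452


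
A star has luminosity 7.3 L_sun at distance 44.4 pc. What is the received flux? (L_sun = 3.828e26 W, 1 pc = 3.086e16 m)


F = L / (4*pi*d^2) = 2.794e+27 / (4*pi*(1.370e+18)^2) = 1.184e-10

1.184e-10 W/m^2


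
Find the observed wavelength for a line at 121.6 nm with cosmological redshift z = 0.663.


lam_obs = lam_emit * (1 + z) = 121.6 * (1 + 0.663) = 202.2208

202.2208 nm


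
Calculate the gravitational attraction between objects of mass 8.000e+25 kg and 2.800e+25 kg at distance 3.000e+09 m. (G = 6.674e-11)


F = G*m1*m2/r^2 = 6.674e-11 * 8.000e+25 * 2.800e+25 / (3.000e+09)^2 = 6.674e-11 * 2.240e+51 / 9.000e+18 = 1.661e+22

1.661e+22 N


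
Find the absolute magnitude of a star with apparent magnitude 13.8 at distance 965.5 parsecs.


M = m - 5*log10(d) + 5 = 13.8 - 5*log10(965.5) + 5 = 3.8762

3.8762


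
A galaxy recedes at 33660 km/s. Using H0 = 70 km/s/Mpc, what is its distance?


d = v / H0 = 33660 / 70 = 480.8571

480.8571 Mpc


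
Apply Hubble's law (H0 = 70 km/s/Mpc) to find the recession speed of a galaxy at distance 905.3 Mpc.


v = H0 * d = 70 * 905.3 = 63371.0

63371.0 km/s


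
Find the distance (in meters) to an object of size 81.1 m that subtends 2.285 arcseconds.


D = size / theta_rad, theta_rad = 2.285 * pi/(180*3600) = 1.108e-05, D = 7.321e+06

7.321e+06 m


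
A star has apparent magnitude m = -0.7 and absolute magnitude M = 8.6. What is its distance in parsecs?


d = 10^((m - M + 5)/5) = 10^((-0.7 - 8.6 + 5)/5) = 0.138

0.138 pc


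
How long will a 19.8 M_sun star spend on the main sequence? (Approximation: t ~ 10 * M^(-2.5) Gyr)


t = 10 * M^(-2.5) = 10 * 19.8^(-2.5) = 0.0057

0.0057 Gyr


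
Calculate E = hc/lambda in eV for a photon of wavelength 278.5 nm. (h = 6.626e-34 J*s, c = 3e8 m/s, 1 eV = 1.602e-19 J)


E = hc/lambda = 6.626e-34 * 3e8 / 2.785e-07 = 7.138e-19 J = 4.4554 eV

4.4554 eV


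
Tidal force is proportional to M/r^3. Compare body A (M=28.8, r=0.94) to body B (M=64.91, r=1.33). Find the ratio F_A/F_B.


Ratio = (M1/r1^3) / (M2/r2^3) = (28.8/0.94^3) / (64.91/1.33^3) = 1.2568

1.2568


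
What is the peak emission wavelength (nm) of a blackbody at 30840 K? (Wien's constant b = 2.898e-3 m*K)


lam_max = b / T = 2.898e-3 / 30840 = 9.397e-08 m = 93.9689 nm

93.9689 nm


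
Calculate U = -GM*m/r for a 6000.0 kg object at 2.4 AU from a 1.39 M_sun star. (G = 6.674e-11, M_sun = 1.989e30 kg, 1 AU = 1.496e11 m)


M = 1.39 * 1.989e30 kg = 2.76471e+30 kg; r = 2.4 AU * 1.496e11 m/AU = 3.5904e+11 m. U = -GM*m/r = -(6.674e-11 * 2.76471e+30 * 6000.0) / 3.5904e+11 = -3.084e+12

-3.084e+12 J


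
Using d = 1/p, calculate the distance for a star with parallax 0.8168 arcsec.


d = 1/p = 1/0.8168 = 1.2243

1.2243 pc


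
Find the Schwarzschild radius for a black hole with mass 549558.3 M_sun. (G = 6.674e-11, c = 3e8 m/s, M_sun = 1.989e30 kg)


M = 549558.3 * 1.989e30 kg = 1.093071459e+36 kg. rs = 2GM/c^2 = 2 * 6.674e-11 * 1.093071459e+36 / (3e8)^2 = 1.621e+09

1.621e+09 m


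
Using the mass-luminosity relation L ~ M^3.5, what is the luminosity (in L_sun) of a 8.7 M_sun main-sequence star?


L/L_sun = (M/M_sun)^3.5 = 8.7^3.5 = 1942.3048

1942.3048 L_sun


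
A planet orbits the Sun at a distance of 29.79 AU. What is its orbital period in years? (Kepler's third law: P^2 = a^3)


P = a^(3/2) = 29.79^1.5 = 162.5945

162.5945 years


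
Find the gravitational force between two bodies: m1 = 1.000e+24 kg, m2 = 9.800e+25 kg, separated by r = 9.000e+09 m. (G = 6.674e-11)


F = G*m1*m2/r^2 = 6.674e-11 * 1.000e+24 * 9.800e+25 / (9.000e+09)^2 = 6.674e-11 * 9.800e+49 / 8.100e+19 = 8.075e+19

8.075e+19 N


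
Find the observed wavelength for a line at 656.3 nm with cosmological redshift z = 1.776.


lam_obs = lam_emit * (1 + z) = 656.3 * (1 + 1.776) = 1821.8888

1821.8888 nm


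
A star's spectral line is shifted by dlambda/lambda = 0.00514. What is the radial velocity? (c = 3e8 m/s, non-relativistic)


v = (dlambda/lambda) * c = 0.00514 * 3e8 = 1.542e+06

1.542e+06 m/s


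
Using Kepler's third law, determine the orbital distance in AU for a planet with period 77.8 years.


a = P^(2/3) = 77.8^(2/3) = 18.2244

18.2244 AU


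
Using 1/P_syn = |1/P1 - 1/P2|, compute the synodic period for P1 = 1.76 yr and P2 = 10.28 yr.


1/P_syn = |1/P1 - 1/P2| = |1/1.76 - 1/10.28| => P_syn = 2.1236

2.1236 years
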